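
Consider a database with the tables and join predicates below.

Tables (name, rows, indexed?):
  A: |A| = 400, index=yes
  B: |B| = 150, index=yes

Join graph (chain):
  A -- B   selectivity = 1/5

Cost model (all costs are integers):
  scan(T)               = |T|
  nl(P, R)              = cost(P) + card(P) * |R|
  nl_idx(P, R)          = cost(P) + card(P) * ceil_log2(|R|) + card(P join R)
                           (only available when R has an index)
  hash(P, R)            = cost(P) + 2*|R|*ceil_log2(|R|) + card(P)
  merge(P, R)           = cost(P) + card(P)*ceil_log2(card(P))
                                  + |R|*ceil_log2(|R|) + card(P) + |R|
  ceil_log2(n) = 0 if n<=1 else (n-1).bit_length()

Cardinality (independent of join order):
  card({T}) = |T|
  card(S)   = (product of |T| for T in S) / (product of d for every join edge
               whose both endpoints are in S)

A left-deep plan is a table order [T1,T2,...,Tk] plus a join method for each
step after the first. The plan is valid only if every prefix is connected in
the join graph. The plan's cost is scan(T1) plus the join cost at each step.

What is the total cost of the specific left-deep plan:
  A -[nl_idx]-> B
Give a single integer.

step 1: scan A: cost=400, card=400
step 2: join B via nl_idx
    card(P join B) = 400*150/(5) = 12000
    cost = 400 + 400*8 + 12000 = 15600

15600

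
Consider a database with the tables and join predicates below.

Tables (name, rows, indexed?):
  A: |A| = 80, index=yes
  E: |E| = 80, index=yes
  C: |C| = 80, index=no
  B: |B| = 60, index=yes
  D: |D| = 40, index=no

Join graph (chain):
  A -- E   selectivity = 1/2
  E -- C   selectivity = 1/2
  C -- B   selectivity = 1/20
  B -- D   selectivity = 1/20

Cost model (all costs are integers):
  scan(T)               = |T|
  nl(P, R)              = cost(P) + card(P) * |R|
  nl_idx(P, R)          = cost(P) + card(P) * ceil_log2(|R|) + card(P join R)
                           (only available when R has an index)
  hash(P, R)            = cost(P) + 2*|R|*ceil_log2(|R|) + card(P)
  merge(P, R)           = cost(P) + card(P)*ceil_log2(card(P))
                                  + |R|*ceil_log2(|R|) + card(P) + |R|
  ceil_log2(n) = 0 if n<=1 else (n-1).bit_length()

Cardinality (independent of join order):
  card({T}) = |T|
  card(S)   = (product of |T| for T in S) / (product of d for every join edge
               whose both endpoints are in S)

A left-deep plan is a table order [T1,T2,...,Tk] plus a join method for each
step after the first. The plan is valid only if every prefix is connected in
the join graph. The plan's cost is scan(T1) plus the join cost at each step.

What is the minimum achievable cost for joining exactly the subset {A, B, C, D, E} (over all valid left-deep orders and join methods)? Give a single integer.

Selinger DP over subsets of {A,B,C,D,E}:
  {A}: scan cost=80, card=80
  {E}: scan cost=80, card=80
  {C}: scan cost=80, card=80
  {B}: scan cost=60, card=60
  {D}: scan cost=40, card=40
  {AE}: card=3200; try (E,hash)→1280, (A,hash)→1280, (E,merge)→1360, (A,merge)→1360, (E,nl_idx)→3840, (A,nl_idx)→3840 …(+2); best=1280 via (E,hash)
  {CE}: card=3200; try (E,hash)→1280, (C,hash)→1280, (E,merge)→1360, (C,merge)→1360, (E,nl_idx)→3840, (E,nl)→6480 …(+1); best=1280 via (E,hash)
  {BC}: card=240; try (B,nl_idx)→800, (B,hash)→880, (C,merge)→1120, (B,merge)→1140, (C,hash)→1240, (C,nl)→4860 …(+1); best=800 via (B,nl_idx)
  {BD}: card=120; try (B,nl_idx)→400, (D,hash)→600, (B,merge)→740, (D,merge)→760, (B,hash)→800, (B,nl)→2440 …(+1); best=400 via (B,nl_idx)
  {ACE}: card=128000; try (C,hash)→5600, (A,hash)→5600, (C,merge)→43520, (A,merge)→43520, (A,nl_idx)→151680, (C,nl)→257280 …(+1); best=5600 via (C,hash)
  {BCE}: card=9600; try (E,hash)→2160, (E,merge)→3600, (B,hash)→5200, (E,nl_idx)→12080, (E,nl)→20000, (B,nl_idx)→30080 …(+2); best=2160 via (E,hash)
  {BCD}: card=480; try (D,hash)→1520, (C,hash)→1640, (C,merge)→2000, (D,merge)→3240, (C,nl)→10000, (D,nl)→10400; best=1520 via (D,hash)
  {ABCE}: card=384000; try (A,hash)→12880, (B,hash)→134320, (A,merge)→146800, (A,nl_idx)→453360, (A,nl)→770160, (B,nl_idx)→1157600 …(+2); best=12880 via (A,hash)
  {BCDE}: card=19200; try (E,hash)→3120, (E,merge)→6960, (D,hash)→12240, (E,nl_idx)→24080, (E,nl)→39920, (D,merge)→146440 …(+1); best=3120 via (E,hash)
  {ABCDE}: card=768000; try (A,hash)→23440, (A,merge)→310960, (D,hash)→397360, (A,nl_idx)→905520, (A,nl)→1539120, (D,merge)→7693160 …(+1); best=23440 via (A,hash)

23440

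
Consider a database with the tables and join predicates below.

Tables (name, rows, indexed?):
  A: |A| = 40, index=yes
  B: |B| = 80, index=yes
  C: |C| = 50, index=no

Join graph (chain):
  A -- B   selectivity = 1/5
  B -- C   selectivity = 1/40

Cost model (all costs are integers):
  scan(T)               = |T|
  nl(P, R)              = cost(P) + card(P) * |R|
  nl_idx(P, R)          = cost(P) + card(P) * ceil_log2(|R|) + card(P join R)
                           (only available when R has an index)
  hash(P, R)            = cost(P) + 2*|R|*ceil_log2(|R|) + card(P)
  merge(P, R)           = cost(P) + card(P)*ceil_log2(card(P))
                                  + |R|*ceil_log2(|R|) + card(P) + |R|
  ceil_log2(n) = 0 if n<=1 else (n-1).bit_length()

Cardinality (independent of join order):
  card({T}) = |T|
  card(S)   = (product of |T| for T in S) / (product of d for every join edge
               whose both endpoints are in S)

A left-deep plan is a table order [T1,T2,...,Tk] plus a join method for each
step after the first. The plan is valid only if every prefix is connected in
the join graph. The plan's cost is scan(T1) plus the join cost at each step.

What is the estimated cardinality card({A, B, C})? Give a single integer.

Tables in S: A(40), B(80), C(50)
Edges inside S: A-B(d=5), B-C(d=40)
numerator = 40 * 80 * 50 = 160000
denominator = 5 * 40 = 200
card(S) = 160000 / 200 = 800

800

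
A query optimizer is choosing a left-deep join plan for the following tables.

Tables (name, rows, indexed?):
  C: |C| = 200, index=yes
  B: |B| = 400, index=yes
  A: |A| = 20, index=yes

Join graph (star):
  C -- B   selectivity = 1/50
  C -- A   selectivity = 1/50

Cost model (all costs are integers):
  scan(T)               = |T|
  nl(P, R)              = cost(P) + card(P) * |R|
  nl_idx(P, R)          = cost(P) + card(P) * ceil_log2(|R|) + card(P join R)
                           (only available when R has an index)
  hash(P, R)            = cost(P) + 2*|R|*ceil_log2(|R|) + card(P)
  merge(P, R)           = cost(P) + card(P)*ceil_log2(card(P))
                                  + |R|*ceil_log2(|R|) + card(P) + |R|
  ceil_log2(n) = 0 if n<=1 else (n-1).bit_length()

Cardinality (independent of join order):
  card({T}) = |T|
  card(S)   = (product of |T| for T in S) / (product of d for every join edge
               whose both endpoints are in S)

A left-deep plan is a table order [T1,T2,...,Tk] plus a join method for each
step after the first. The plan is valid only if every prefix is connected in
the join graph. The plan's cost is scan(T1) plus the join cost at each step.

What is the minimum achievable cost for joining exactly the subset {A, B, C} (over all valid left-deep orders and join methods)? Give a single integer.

1620

Selinger DP over subsets of {A,B,C}:
  {C}: scan cost=200, card=200
  {B}: scan cost=400, card=400
  {A}: scan cost=20, card=20
  {BC}: card=1600; try (B,nl_idx)→3600, (C,hash)→4000, (C,nl_idx)→5200, (B,merge)→6000, (C,merge)→6200, (B,hash)→7600 …(+2); best=3600 via (B,nl_idx)
  {AC}: card=80; try (C,nl_idx)→260, (A,hash)→600, (A,nl_idx)→1280, (C,merge)→1940, (A,merge)→2120, (C,hash)→3240 …(+2); best=260 via (C,nl_idx)
  {ABC}: card=640; try (B,nl_idx)→1620, (B,merge)→4900, (A,hash)→5400, (B,hash)→7540, (A,nl_idx)→12240, (A,merge)→22920 …(+2); best=1620 via (B,nl_idx)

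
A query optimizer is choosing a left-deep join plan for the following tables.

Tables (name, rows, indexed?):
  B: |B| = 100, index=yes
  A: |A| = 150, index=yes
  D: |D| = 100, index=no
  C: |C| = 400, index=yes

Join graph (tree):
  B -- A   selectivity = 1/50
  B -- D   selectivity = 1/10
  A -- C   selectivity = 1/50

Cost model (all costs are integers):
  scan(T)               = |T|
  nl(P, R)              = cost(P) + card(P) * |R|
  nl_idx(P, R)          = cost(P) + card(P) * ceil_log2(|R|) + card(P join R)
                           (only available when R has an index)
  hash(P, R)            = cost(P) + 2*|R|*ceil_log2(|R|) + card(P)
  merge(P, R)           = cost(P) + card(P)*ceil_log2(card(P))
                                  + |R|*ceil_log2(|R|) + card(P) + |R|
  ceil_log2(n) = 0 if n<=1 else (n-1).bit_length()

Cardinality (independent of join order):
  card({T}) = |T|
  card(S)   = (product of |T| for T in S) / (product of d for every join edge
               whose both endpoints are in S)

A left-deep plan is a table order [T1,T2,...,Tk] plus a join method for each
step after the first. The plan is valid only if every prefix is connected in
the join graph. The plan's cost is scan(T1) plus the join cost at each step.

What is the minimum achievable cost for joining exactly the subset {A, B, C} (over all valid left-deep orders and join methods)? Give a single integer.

Selinger DP over subsets of {A,B,C}:
  {B}: scan cost=100, card=100
  {A}: scan cost=150, card=150
  {C}: scan cost=400, card=400
  {AB}: card=300; try (A,nl_idx)→1200, (B,nl_idx)→1500, (B,hash)→1700, (A,merge)→2250, (B,merge)→2300, (A,hash)→2600 …(+2); best=1200 via (A,nl_idx)
  {AC}: card=1200; try (C,nl_idx)→2700, (A,hash)→3200, (A,nl_idx)→4800, (C,merge)→5500, (A,merge)→5750, (C,hash)→7500 …(+2); best=2700 via (C,nl_idx)
  {ABC}: card=2400; try (B,hash)→5300, (C,nl_idx)→6300, (C,merge)→8200, (C,hash)→8700, (B,nl_idx)→13500, (B,merge)→17900 …(+2); best=5300 via (B,hash)

5300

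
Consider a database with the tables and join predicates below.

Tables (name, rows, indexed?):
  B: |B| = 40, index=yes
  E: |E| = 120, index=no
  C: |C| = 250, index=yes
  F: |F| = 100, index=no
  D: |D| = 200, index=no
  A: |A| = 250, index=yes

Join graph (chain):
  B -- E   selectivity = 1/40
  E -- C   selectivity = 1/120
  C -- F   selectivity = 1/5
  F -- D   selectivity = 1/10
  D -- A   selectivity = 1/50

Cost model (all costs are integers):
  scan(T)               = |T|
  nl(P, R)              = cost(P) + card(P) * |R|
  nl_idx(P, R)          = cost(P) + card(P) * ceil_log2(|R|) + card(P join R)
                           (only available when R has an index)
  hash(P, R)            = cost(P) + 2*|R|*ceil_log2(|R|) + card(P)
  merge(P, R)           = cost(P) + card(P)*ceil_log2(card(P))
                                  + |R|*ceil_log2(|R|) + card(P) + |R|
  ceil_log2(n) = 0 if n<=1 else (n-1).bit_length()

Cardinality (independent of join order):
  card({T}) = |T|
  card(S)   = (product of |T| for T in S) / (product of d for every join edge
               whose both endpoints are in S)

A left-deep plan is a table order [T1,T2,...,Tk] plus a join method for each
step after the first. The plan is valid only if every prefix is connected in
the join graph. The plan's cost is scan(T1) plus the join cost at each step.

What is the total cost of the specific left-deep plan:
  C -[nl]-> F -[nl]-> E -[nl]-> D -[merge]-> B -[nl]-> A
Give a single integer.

step 1: scan C: cost=250, card=250
step 2: join F via nl
    card(P join F) = 250*100/(5) = 5000
    cost = 250 + 250*100 = 25250
step 3: join E via nl
    card(P join E) = 5000*120/(120) = 5000
    cost = 25250 + 5000*120 = 625250
step 4: join D via nl
    card(P join D) = 5000*200/(10) = 100000
    cost = 625250 + 5000*200 = 1625250
step 5: join B via merge
    card(P join B) = 100000*40/(40) = 100000
    cost = 1625250 + 100000*17 + 40*6 + 100000 + 40 = 3425530
step 6: join A via nl
    card(P join A) = 100000*250/(50) = 500000
    cost = 3425530 + 100000*250 = 28425530

28425530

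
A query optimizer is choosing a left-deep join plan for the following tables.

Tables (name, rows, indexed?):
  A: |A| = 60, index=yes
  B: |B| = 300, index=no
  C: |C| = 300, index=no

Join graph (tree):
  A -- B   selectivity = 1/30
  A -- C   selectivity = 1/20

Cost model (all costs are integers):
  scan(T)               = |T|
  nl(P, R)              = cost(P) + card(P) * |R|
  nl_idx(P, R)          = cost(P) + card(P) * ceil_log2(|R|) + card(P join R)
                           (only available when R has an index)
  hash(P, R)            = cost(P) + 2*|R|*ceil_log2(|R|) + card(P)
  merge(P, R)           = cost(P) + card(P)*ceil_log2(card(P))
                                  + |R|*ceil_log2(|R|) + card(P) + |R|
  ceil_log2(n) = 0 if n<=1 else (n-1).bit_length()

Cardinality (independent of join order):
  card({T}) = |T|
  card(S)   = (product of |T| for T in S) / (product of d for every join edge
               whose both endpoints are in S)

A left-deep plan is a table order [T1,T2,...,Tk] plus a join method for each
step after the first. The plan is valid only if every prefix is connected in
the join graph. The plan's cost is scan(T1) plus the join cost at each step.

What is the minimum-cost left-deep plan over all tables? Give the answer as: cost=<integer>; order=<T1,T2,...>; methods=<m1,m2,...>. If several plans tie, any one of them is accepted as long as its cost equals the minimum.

cost=7320; order=B,A,C; methods=hash,hash

Selinger DP (subsets sized 1..n):
  {A}: scan cost=60, card=60
  {B}: scan cost=300, card=300
  {C}: scan cost=300, card=300
  {AB}: card=600; try (A,hash)→1320, (A,nl_idx)→2700, (B,merge)→3480, (A,merge)→3720, (B,hash)→5520, (B,nl)→18060 …(+1); best=1320 via (A,hash)
  {AC}: card=900; try (A,hash)→1320, (A,nl_idx)→3000, (C,merge)→3480, (A,merge)→3720, (C,hash)→5520, (C,nl)→18060 …(+1); best=1320 via (A,hash)
  {ABC}: card=9000; try (C,hash)→7320, (B,hash)→7620, (C,merge)→10920, (B,merge)→14220, (C,nl)→181320, (B,nl)→271320; best=7320 via (C,hash)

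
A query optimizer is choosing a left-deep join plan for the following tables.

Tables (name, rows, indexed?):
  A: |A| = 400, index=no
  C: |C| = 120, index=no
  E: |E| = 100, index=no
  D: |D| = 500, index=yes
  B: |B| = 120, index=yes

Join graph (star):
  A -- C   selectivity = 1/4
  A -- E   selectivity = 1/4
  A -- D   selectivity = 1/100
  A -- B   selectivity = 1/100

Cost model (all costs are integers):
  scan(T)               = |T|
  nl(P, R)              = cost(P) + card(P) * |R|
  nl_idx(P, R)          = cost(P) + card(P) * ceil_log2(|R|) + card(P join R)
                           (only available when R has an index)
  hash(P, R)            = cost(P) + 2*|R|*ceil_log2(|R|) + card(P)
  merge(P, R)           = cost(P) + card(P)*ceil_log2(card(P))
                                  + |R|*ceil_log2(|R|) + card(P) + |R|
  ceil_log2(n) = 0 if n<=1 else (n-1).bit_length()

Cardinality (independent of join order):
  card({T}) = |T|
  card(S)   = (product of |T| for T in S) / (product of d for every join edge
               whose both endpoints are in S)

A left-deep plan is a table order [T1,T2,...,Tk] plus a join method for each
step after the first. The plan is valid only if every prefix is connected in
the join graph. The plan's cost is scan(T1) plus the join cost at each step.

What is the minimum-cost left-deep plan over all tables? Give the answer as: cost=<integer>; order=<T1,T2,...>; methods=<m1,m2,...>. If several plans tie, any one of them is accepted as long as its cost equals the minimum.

Selinger DP (subsets sized 1..n):
  {A}: scan cost=400, card=400
  {C}: scan cost=120, card=120
  {E}: scan cost=100, card=100
  {D}: scan cost=500, card=500
  {B}: scan cost=120, card=120
  {AC}: card=12000; try (C,hash)→2480, (A,merge)→5080, (C,merge)→5360, (A,hash)→7440, (A,nl)→48120, (C,nl)→48400; best=2480 via (C,hash)
  {AE}: card=10000; try (E,hash)→2200, (A,merge)→4900, (E,merge)→5200, (A,hash)→7400, (A,nl)→40100, (E,nl)→40400; best=2200 via (E,hash)
  {AD}: card=2000; try (D,nl_idx)→6000, (A,hash)→8200, (D,merge)→9400, (A,merge)→9500, (D,hash)→9800, (D,nl)→200400 …(+1); best=6000 via (D,nl_idx)
  {AB}: card=480; try (B,hash)→2480, (B,nl_idx)→3680, (A,merge)→5080, (B,merge)→5360, (A,hash)→7440, (A,nl)→48120 …(+1); best=2480 via (B,hash)
  {ACE}: card=300000; try (C,hash)→13880, (E,hash)→15880, (C,merge)→153160, (E,merge)→183280, (C,nl)→1202200, (E,nl)→1202480; best=13880 via (C,hash)
  {ACD}: card=60000; try (C,hash)→9680, (D,hash)→23480, (C,merge)→30960, (D,nl_idx)→170480, (D,merge)→187480, (C,nl)→246000 …(+1); best=9680 via (C,hash)
  {ABC}: card=14400; try (C,hash)→4640, (C,merge)→8240, (B,hash)→16160, (C,nl)→60080, (B,nl_idx)→100880, (B,merge)→183440 …(+1); best=4640 via (C,hash)
  {ADE}: card=50000; try (E,hash)→9400, (D,hash)→21200, (E,merge)→30800, (D,nl_idx)→142200, (D,merge)→157200, (E,nl)→206000 …(+1); best=9400 via (E,hash)
  {ABE}: card=12000; try (E,hash)→4360, (E,merge)→8080, (B,hash)→13880, (E,nl)→50480, (B,nl_idx)→84200, (B,merge)→153160 …(+1); best=4360 via (E,hash)
  {ABD}: card=2400; try (D,nl_idx)→9200, (B,hash)→9680, (D,hash)→11960, (D,merge)→12280, (B,nl_idx)→22400, (B,merge)→30960 …(+2); best=9200 via (D,nl_idx)
  {ACDE}: card=1500000; try (C,hash)→61080, (E,hash)→71080, (D,hash)→322880, (C,merge)→860360, (E,merge)→1030480, (D,nl_idx)→4213880 …(+4); best=61080 via (C,hash)
  {ABCE}: card=360000; try (C,hash)→18040, (E,hash)→20440, (C,merge)→185320, (E,merge)→221440, (B,hash)→315560, (C,nl)→1444360 …(+4); best=18040 via (C,hash)
  {ABCD}: card=72000; try (C,hash)→13280, (D,hash)→28040, (C,merge)→41360, (B,hash)→71360, (D,nl_idx)→206240, (D,merge)→225640 …(+5); best=13280 via (C,hash)
  {ABDE}: card=60000; try (E,hash)→13000, (D,hash)→25360, (E,merge)→41200, (B,hash)→61080, (D,nl_idx)→172360, (D,merge)→189360 …(+5); best=13000 via (E,hash)
  {ABCDE}: card=1800000; try (C,hash)→74680, (E,hash)→86680, (D,hash)→387040, (C,merge)→1033960, (E,merge)→1310080, (B,hash)→1562760 …(+8); best=74680 via (C,hash)

cost=74680; order=A,B,D,E,C; methods=hash,nl_idx,hash,hash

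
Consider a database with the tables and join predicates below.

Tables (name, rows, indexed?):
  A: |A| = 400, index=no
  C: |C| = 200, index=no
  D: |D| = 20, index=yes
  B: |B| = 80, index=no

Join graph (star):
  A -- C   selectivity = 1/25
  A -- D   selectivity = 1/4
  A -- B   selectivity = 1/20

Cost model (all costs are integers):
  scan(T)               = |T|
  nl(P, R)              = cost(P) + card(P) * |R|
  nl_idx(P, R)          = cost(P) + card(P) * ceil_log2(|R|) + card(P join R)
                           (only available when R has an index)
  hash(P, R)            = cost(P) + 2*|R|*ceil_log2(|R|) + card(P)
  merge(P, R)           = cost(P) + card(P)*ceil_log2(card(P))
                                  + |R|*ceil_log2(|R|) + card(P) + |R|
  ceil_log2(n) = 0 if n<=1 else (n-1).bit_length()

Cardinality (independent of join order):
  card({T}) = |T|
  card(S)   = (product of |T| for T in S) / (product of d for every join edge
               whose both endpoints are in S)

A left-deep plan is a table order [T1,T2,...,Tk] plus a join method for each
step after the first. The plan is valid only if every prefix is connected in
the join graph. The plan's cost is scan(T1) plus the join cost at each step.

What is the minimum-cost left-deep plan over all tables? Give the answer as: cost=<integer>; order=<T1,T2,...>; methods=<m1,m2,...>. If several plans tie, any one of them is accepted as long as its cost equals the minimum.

cost=14920; order=A,B,D,C; methods=hash,hash,hash

Selinger DP (subsets sized 1..n):
  {A}: scan cost=400, card=400
  {C}: scan cost=200, card=200
  {D}: scan cost=20, card=20
  {B}: scan cost=80, card=80
  {AC}: card=3200; try (C,hash)→4000, (A,merge)→6000, (C,merge)→6200, (A,hash)→7600, (A,nl)→80200, (C,nl)→80400; best=4000 via (C,hash)
  {AD}: card=2000; try (D,hash)→1000, (A,merge)→4140, (D,nl_idx)→4400, (D,merge)→4520, (A,hash)→7240, (A,nl)→8020 …(+1); best=1000 via (D,hash)
  {AB}: card=1600; try (B,hash)→1920, (A,merge)→4720, (B,merge)→5040, (A,hash)→7360, (A,nl)→32080, (B,nl)→32400; best=1920 via (B,hash)
  {ACD}: card=16000; try (C,hash)→6200, (D,hash)→7400, (C,merge)→26800, (D,nl_idx)→36000, (D,merge)→45720, (D,nl)→68000 …(+1); best=6200 via (C,hash)
  {ABC}: card=12800; try (C,hash)→6720, (B,hash)→8320, (C,merge)→22920, (B,merge)→46240, (B,nl)→260000, (C,nl)→321920; best=6720 via (C,hash)
  {ABD}: card=8000; try (D,hash)→3720, (B,hash)→4120, (D,nl_idx)→17920, (D,merge)→21240, (B,merge)→25640, (D,nl)→33920 …(+1); best=3720 via (D,hash)
  {ABCD}: card=64000; try (C,hash)→14920, (D,hash)→19720, (B,hash)→23320, (C,merge)→117520, (D,nl_idx)→134720, (D,merge)→198840 …(+4); best=14920 via (C,hash)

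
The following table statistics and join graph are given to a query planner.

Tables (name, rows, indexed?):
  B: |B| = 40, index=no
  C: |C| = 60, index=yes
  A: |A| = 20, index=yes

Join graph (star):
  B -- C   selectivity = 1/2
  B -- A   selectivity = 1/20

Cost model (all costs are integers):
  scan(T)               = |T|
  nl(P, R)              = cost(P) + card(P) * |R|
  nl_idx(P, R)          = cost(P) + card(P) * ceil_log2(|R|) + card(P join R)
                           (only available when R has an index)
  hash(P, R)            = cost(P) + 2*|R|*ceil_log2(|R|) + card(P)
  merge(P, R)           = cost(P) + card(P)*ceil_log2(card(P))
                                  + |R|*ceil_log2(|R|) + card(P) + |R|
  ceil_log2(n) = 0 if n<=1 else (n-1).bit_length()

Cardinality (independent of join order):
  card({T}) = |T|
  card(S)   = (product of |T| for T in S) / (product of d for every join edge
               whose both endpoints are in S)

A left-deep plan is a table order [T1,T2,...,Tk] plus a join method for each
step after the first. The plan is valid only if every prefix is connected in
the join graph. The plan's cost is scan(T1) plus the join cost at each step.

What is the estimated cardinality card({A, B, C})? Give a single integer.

Tables in S: A(20), B(40), C(60)
Edges inside S: B-C(d=2), B-A(d=20)
numerator = 20 * 40 * 60 = 48000
denominator = 2 * 20 = 40
card(S) = 48000 / 40 = 1200

1200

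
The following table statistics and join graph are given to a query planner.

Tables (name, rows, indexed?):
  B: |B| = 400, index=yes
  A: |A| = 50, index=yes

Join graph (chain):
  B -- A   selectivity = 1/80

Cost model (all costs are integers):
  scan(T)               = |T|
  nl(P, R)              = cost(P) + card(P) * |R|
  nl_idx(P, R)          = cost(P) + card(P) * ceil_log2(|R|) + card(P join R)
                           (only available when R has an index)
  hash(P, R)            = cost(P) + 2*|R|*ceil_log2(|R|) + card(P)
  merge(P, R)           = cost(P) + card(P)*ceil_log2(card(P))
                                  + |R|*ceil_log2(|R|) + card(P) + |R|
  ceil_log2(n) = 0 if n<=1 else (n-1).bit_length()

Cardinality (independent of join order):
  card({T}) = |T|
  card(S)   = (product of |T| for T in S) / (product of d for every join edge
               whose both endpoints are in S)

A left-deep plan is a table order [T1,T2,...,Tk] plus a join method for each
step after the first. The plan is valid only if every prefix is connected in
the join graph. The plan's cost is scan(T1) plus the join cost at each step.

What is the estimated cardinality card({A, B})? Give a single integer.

250

Tables in S: A(50), B(400)
Edges inside S: B-A(d=80)
numerator = 50 * 400 = 20000
denominator = 80 = 80
card(S) = 20000 / 80 = 250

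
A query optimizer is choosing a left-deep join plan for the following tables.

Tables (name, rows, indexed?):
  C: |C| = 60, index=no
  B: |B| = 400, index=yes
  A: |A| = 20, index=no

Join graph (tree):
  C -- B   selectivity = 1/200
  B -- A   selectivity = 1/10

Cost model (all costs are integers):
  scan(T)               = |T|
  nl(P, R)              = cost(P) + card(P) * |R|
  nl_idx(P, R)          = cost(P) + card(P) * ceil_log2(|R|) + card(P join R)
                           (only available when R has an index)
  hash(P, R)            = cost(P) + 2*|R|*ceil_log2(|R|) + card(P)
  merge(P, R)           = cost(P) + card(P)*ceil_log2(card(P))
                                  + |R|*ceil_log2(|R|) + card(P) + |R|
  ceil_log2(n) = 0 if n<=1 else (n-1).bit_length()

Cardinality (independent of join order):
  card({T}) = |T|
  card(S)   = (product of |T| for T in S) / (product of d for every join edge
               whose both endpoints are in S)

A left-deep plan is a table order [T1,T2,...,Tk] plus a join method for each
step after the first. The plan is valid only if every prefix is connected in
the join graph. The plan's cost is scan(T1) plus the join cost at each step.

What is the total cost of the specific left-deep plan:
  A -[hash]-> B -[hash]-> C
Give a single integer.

step 1: scan A: cost=20, card=20
step 2: join B via hash
    card(P join B) = 20*400/(10) = 800
    cost = 20 + 2*400*9 + 20 = 7240
step 3: join C via hash
    card(P join C) = 800*60/(200) = 240
    cost = 7240 + 2*60*6 + 800 = 8760

8760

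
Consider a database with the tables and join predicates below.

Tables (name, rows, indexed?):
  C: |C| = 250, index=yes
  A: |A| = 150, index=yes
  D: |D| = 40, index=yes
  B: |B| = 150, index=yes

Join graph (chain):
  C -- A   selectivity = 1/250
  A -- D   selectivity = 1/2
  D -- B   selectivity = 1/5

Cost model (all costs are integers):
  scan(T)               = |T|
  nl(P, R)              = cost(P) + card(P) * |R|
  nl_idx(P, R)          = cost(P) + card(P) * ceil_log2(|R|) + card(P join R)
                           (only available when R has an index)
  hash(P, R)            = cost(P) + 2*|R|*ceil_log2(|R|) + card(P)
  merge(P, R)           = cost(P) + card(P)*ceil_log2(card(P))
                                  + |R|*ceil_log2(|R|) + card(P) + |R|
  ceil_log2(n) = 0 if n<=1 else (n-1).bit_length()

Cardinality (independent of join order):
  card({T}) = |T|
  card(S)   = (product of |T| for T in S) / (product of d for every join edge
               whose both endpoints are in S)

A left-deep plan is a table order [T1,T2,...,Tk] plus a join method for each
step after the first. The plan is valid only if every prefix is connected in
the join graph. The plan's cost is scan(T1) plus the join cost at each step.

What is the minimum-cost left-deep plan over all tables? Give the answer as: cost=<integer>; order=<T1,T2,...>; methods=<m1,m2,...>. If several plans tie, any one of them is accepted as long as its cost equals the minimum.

Selinger DP (subsets sized 1..n):
  {C}: scan cost=250, card=250
  {A}: scan cost=150, card=150
  {D}: scan cost=40, card=40
  {B}: scan cost=150, card=150
  {AC}: card=150; try (C,nl_idx)→1500, (A,nl_idx)→2400, (A,hash)→2900, (C,merge)→3750, (A,merge)→3850, (C,hash)→4300 …(+2); best=1500 via (C,nl_idx)
  {AD}: card=3000; try (D,hash)→780, (A,merge)→1670, (D,merge)→1780, (A,hash)→2480, (A,nl_idx)→3360, (D,nl_idx)→4050 …(+2); best=780 via (D,hash)
  {BD}: card=1200; try (D,hash)→780, (B,nl_idx)→1560, (B,merge)→1670, (D,merge)→1780, (D,nl_idx)→2250, (B,hash)→2480 …(+2); best=780 via (D,hash)
  {ACD}: card=3000; try (D,hash)→2130, (D,merge)→3130, (D,nl_idx)→5400, (D,nl)→7500, (C,hash)→7780, (C,nl_idx)→27780 …(+2); best=2130 via (D,hash)
  {ABD}: card=90000; try (A,hash)→4380, (B,hash)→6180, (A,merge)→16530, (B,merge)→41130, (A,nl_idx)→100380, (B,nl_idx)→114780 …(+2); best=4380 via (A,hash)
  {ABCD}: card=90000; try (B,hash)→7530, (B,merge)→42480, (C,hash)→98380, (B,nl_idx)→116130, (B,nl)→452130, (C,nl_idx)→814380 …(+2); best=7530 via (B,hash)

cost=7530; order=A,C,D,B; methods=nl_idx,hash,hash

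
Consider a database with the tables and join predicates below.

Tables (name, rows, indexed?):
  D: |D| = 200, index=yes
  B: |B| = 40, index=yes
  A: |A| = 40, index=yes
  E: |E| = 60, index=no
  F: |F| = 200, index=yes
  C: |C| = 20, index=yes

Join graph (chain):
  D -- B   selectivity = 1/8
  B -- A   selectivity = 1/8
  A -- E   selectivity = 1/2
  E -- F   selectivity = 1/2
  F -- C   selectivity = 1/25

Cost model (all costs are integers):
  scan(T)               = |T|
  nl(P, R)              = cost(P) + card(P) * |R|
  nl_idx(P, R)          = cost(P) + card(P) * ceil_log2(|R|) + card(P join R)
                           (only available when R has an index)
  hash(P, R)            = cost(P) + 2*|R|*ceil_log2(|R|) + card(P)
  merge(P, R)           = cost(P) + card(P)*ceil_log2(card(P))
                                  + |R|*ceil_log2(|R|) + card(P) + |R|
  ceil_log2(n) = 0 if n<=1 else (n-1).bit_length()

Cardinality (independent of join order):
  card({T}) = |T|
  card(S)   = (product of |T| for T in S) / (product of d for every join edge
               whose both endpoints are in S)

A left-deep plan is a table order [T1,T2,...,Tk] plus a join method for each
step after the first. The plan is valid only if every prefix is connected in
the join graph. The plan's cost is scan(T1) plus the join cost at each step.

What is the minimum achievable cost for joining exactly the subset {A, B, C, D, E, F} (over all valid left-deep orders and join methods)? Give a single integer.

586180

Selinger DP over subsets of {A,B,C,D,E,F}:
  {D}: scan cost=200, card=200
  {B}: scan cost=40, card=40
  {A}: scan cost=40, card=40
  {E}: scan cost=60, card=60
  {F}: scan cost=200, card=200
  {C}: scan cost=20, card=20
  {BD}: card=1000; try (B,hash)→880, (D,nl_idx)→1360, (D,merge)→2120, (B,merge)→2280, (B,nl_idx)→2400, (D,hash)→3280 …(+2); best=880 via (B,hash)
  {AB}: card=200; try (B,nl_idx)→480, (A,nl_idx)→480, (B,hash)→560, (A,hash)→560, (B,merge)→600, (A,merge)→600 …(+2); best=480 via (B,nl_idx)
  {AE}: card=1200; try (A,hash)→600, (E,merge)→740, (A,merge)→760, (E,hash)→800, (A,nl_idx)→1620, (E,nl)→2440 …(+1); best=600 via (A,hash)
  {EF}: card=6000; try (E,hash)→1120, (F,merge)→2280, (E,merge)→2420, (F,hash)→3320, (F,nl_idx)→6540, (F,nl)→12060 …(+1); best=1120 via (E,hash)
  {CF}: card=160; try (F,nl_idx)→340, (C,hash)→600, (C,nl_idx)→1360, (F,merge)→1940, (C,merge)→2120, (F,hash)→3240 …(+2); best=340 via (F,nl_idx)
  {ABD}: card=5000; try (A,hash)→2360, (D,hash)→3880, (D,merge)→4080, (D,nl_idx)→7080, (A,nl_idx)→11880, (A,merge)→12160 …(+2); best=2360 via (A,hash)
  {ABE}: card=6000; try (E,hash)→1400, (B,hash)→2280, (E,merge)→2700, (E,nl)→12480, (B,nl_idx)→13800, (B,merge)→15280 …(+1); best=1400 via (E,hash)
  {AEF}: card=120000; try (F,hash)→5000, (A,hash)→7600, (F,merge)→16800, (A,merge)→85400, (F,nl_idx)→130200, (A,nl_idx)→157120 …(+2); best=5000 via (F,hash)
  {CEF}: card=4800; try (E,hash)→1220, (E,merge)→2200, (C,hash)→7320, (E,nl)→9940, (C,nl_idx)→35920, (C,merge)→85240 …(+1); best=1220 via (E,hash)
  {ABDE}: card=150000; try (E,hash)→8080, (D,hash)→10600, (E,merge)→72780, (D,merge)→87200, (D,nl_idx)→199400, (E,nl)→302360 …(+1); best=8080 via (E,hash)
  {ABEF}: card=600000; try (F,hash)→10600, (F,merge)→87200, (B,hash)→125480, (F,nl_idx)→649400, (F,nl)→1201400, (B,nl_idx)→1325000 …(+2); best=10600 via (F,hash)
  {ACEF}: card=96000; try (A,hash)→6500, (A,merge)→68700, (C,hash)→125200, (A,nl_idx)→126020, (A,nl)→193220, (C,nl_idx)→701000 …(+2); best=6500 via (A,hash)
  {ABDEF}: card=15000000; try (F,hash)→161280, (D,hash)→613800, (F,merge)→2859880, (D,merge)→12612400, (F,nl_idx)→16208080, (D,nl_idx)→19810600 …(+2); best=161280 via (F,hash)
  {ABCEF}: card=480000; try (B,hash)→102980, (C,hash)→610800, (B,nl_idx)→1062500, (B,merge)→1734780, (C,nl_idx)→3490600, (B,nl)→3846500 …(+2); best=102980 via (B,hash)
  {ABCDEF}: card=12000000; try (D,hash)→586180, (D,merge)→9704780, (C,hash)→15161480, (D,nl_idx)→15942980, (C,nl_idx)→87161280, (D,nl)→96102980 …(+2); best=586180 via (D,hash)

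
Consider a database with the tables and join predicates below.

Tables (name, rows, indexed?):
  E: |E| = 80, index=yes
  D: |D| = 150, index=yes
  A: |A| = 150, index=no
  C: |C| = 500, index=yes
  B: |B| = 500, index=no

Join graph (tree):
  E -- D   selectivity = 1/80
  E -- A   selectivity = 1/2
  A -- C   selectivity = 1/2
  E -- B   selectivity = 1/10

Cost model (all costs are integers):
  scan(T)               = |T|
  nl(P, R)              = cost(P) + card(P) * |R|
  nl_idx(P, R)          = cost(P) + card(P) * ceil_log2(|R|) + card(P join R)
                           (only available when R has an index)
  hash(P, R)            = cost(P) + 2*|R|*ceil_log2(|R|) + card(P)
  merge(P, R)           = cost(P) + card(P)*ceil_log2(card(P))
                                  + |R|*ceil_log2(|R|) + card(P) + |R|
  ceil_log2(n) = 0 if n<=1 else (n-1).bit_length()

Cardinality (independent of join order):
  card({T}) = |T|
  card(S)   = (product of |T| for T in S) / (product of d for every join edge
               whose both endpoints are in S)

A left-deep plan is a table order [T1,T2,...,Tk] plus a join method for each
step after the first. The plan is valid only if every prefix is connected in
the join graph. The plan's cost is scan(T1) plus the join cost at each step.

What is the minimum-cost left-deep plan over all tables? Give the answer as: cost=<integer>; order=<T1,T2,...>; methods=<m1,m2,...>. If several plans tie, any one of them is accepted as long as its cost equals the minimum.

cost=588620; order=E,D,B,A,C; methods=nl_idx,merge,hash,hash

Selinger DP (subsets sized 1..n):
  {E}: scan cost=80, card=80
  {D}: scan cost=150, card=150
  {A}: scan cost=150, card=150
  {C}: scan cost=500, card=500
  {B}: scan cost=500, card=500
  {DE}: card=150; try (D,nl_idx)→870, (E,nl_idx)→1350, (E,hash)→1420, (D,merge)→2070, (E,merge)→2140, (D,hash)→2560 …(+2); best=870 via (D,nl_idx)
  {AE}: card=6000; try (E,hash)→1420, (A,merge)→2070, (E,merge)→2140, (A,hash)→2560, (E,nl_idx)→7200, (A,nl)→12080 …(+1); best=1420 via (E,hash)
  {BE}: card=4000; try (E,hash)→2120, (B,merge)→5720, (E,merge)→6140, (E,nl_idx)→8000, (B,hash)→9160, (B,nl)→40080 …(+1); best=2120 via (E,hash)
  {AC}: card=37500; try (A,hash)→3400, (C,merge)→6500, (A,merge)→6850, (C,hash)→9300, (C,nl_idx)→39000, (C,nl)→75150 …(+1); best=3400 via (A,hash)
  {ADE}: card=11250; try (A,hash)→3420, (A,merge)→3570, (D,hash)→9820, (A,nl)→23370, (D,nl_idx)→60670, (D,merge)→86770 …(+1); best=3420 via (A,hash)
  {BDE}: card=7500; try (B,merge)→7220, (D,hash)→8520, (B,hash)→10020, (D,nl_idx)→41620, (D,merge)→55470, (B,nl)→75870 …(+1); best=7220 via (B,merge)
  {ACE}: card=1500000; try (C,hash)→16420, (E,hash)→42020, (C,merge)→90420, (E,merge)→641540, (C,nl_idx)→1555420, (E,nl_idx)→1765900 …(+2); best=16420 via (C,hash)
  {ABE}: card=300000; try (A,hash)→8520, (B,hash)→16420, (A,merge)→55470, (B,merge)→90420, (A,nl)→602120, (B,nl)→3001420; best=8520 via (A,hash)
  {ACDE}: card=2812500; try (C,hash)→23670, (C,merge)→177170, (D,hash)→1518820, (C,nl_idx)→2917170, (C,nl)→5628420, (D,nl_idx)→14828920 …(+2); best=23670 via (C,hash)
  {ABDE}: card=562500; try (A,hash)→17120, (B,hash)→23670, (A,merge)→113570, (B,merge)→177170, (D,hash)→310920, (A,nl)→1132220 …(+4); best=17120 via (A,hash)
  {ABCE}: card=75000000; try (C,hash)→317520, (B,hash)→1525420, (C,merge)→6013520, (B,merge)→33021420, (C,nl_idx)→77708520, (C,nl)→150008520 …(+1); best=317520 via (C,hash)
  {ABCDE}: card=140625000; try (C,hash)→588620, (B,hash)→2845170, (C,merge)→11834620, (B,merge)→64716170, (D,hash)→75319920, (C,nl_idx)→145704620 …(+5); best=588620 via (C,hash)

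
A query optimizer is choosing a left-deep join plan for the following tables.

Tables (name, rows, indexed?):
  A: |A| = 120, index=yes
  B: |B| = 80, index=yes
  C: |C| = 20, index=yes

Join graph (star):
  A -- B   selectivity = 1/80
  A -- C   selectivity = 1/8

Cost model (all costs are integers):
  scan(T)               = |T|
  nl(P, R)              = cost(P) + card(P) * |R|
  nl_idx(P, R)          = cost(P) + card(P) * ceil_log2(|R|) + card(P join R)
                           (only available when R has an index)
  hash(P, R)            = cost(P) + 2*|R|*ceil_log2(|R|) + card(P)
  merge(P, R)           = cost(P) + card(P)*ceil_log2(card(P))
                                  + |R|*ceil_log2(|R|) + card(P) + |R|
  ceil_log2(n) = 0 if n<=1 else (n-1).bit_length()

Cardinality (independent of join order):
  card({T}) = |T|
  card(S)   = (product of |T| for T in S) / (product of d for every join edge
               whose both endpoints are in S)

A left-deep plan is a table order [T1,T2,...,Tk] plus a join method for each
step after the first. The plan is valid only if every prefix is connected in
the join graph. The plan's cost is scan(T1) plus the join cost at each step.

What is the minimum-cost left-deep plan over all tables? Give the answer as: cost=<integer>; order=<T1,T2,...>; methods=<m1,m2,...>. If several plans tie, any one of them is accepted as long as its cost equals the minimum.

Selinger DP (subsets sized 1..n):
  {A}: scan cost=120, card=120
  {B}: scan cost=80, card=80
  {C}: scan cost=20, card=20
  {AB}: card=120; try (A,nl_idx)→760, (B,nl_idx)→1080, (B,hash)→1360, (A,merge)→1680, (B,merge)→1720, (A,hash)→1840 …(+2); best=760 via (A,nl_idx)
  {AC}: card=300; try (C,hash)→440, (A,nl_idx)→460, (C,nl_idx)→1020, (A,merge)→1100, (C,merge)→1200, (A,hash)→1720 …(+2); best=440 via (C,hash)
  {ABC}: card=300; try (C,hash)→1080, (C,nl_idx)→1660, (C,merge)→1840, (B,hash)→1860, (B,nl_idx)→2840, (C,nl)→3160 …(+2); best=1080 via (C,hash)

cost=1080; order=B,A,C; methods=nl_idx,hash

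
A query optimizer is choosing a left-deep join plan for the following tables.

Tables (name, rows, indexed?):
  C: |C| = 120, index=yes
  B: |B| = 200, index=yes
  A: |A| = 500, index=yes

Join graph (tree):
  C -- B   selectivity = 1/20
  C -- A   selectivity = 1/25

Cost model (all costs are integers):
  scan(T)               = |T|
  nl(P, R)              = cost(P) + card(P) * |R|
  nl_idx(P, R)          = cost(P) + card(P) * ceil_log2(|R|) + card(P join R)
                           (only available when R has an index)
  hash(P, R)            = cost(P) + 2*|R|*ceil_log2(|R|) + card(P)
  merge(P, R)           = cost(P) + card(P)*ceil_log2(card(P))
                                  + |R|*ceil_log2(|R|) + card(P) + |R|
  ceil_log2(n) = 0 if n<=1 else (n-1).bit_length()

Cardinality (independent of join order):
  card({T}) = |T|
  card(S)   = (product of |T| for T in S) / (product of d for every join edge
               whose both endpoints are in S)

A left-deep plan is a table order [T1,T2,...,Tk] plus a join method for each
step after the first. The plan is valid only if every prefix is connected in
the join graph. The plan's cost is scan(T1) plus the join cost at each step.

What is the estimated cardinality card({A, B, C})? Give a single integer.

Tables in S: A(500), B(200), C(120)
Edges inside S: C-B(d=20), C-A(d=25)
numerator = 500 * 200 * 120 = 12000000
denominator = 20 * 25 = 500
card(S) = 12000000 / 500 = 24000

24000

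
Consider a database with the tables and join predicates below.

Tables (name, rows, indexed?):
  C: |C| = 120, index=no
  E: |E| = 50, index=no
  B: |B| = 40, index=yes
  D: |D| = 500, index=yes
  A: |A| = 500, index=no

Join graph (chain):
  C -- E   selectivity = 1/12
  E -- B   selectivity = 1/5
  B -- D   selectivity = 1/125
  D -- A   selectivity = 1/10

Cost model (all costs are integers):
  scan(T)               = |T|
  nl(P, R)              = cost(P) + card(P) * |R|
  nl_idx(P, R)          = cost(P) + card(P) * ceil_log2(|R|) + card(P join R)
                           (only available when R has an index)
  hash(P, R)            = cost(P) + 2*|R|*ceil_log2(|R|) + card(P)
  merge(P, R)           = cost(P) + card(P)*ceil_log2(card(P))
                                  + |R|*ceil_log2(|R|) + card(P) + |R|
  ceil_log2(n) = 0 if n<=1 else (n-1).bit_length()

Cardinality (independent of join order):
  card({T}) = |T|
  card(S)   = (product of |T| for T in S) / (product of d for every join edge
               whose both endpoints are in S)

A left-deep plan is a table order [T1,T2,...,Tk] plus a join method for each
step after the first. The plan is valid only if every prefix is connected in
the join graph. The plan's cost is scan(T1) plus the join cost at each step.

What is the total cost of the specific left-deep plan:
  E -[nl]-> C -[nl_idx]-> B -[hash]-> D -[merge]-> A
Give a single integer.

step 1: scan E: cost=50, card=50
step 2: join C via nl
    card(P join C) = 50*120/(12) = 500
    cost = 50 + 50*120 = 6050
step 3: join B via nl_idx
    card(P join B) = 500*40/(5) = 4000
    cost = 6050 + 500*6 + 4000 = 13050
step 4: join D via hash
    card(P join D) = 4000*500/(125) = 16000
    cost = 13050 + 2*500*9 + 4000 = 26050
step 5: join A via merge
    card(P join A) = 16000*500/(10) = 800000
    cost = 26050 + 16000*14 + 500*9 + 16000 + 500 = 271050

271050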